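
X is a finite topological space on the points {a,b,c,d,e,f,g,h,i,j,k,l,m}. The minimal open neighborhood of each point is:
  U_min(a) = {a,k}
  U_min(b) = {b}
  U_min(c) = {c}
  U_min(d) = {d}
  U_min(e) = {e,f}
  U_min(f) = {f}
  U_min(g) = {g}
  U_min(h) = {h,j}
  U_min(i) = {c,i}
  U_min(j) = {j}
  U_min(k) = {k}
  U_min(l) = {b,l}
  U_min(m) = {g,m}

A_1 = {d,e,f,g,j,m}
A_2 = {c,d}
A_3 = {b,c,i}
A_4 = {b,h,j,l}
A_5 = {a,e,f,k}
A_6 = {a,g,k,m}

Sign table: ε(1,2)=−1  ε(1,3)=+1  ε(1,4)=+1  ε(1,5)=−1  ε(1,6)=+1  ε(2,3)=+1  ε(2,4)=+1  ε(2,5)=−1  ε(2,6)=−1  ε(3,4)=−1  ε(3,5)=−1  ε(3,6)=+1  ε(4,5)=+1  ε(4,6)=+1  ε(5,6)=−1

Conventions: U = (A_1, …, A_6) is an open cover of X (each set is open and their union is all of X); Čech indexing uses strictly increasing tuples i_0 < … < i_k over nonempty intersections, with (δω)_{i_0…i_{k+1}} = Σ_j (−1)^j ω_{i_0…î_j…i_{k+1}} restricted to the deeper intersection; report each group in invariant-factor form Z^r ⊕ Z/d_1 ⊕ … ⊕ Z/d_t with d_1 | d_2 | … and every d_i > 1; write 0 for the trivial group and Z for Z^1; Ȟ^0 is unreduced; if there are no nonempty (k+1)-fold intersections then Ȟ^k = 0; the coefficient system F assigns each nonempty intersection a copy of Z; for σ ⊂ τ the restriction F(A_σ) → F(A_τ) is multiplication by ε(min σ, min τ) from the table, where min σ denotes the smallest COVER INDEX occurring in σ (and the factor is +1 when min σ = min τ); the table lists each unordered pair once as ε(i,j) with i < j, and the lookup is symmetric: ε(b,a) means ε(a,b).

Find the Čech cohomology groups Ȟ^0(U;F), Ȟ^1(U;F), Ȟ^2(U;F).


intersection data:
  A12={d} A14={j} A15={e,f} A16={g,m} A23={c} A34={b} A56={a,k}
C dims 6,7; δ0: rk 5, SNF 1^5
Ȟ^0 = (6 − 5) − 0 = 1, so Ȟ^0 ≅ Z
Ȟ^1 = (7 − 0) − 5 = 2, so Ȟ^1 ≅ Z^2
Ȟ^2 = (0 − 0) − 0 = 0, so Ȟ^2 ≅ 0

Ȟ^0(U;F) ≅ Z, Ȟ^1(U;F) ≅ Z^2 and Ȟ^2(U;F) ≅ 0


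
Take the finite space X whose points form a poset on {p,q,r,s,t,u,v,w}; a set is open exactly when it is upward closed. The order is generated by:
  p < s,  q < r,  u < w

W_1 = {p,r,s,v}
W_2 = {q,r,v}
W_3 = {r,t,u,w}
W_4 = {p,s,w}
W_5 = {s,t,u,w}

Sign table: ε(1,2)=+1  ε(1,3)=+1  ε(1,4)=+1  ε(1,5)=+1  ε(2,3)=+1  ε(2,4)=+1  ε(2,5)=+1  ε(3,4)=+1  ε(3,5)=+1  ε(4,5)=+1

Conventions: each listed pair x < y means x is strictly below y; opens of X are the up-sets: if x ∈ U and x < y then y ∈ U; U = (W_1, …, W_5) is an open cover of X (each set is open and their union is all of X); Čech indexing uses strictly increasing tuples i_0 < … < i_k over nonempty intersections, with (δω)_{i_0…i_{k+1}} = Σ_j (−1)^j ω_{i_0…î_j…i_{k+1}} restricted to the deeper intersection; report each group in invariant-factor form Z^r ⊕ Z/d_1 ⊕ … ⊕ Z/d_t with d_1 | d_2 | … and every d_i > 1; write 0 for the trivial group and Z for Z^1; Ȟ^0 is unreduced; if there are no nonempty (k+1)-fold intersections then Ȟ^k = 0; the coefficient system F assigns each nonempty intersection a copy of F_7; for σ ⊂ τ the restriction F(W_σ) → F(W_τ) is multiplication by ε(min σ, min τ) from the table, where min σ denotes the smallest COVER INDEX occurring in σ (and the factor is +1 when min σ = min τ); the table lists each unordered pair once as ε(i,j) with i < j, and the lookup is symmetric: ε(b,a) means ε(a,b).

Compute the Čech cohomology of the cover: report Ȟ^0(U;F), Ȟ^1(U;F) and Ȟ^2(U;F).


Ȟ^0(U;F) ≅ Z/7,  Ȟ^1(U;F) ≅ Z/7,  Ȟ^2(U;F) ≅ 0

cover nerve:
  W12={r,v} W13={r} W14={p,s} W15={s} W23={r} W34={w} W35={t,u,w} W45={s,w}
  W123={r} W145={s} W345={w}
C dims 5,8,3; δ0: rk_F7 4; δ1: rk_F7 3
Ȟ^0: (5−4)−0=1 ⇒ Z/7
Ȟ^1: (8−3)−4=1 ⇒ Z/7
Ȟ^2: (3−0)−3=0 ⇒ 0


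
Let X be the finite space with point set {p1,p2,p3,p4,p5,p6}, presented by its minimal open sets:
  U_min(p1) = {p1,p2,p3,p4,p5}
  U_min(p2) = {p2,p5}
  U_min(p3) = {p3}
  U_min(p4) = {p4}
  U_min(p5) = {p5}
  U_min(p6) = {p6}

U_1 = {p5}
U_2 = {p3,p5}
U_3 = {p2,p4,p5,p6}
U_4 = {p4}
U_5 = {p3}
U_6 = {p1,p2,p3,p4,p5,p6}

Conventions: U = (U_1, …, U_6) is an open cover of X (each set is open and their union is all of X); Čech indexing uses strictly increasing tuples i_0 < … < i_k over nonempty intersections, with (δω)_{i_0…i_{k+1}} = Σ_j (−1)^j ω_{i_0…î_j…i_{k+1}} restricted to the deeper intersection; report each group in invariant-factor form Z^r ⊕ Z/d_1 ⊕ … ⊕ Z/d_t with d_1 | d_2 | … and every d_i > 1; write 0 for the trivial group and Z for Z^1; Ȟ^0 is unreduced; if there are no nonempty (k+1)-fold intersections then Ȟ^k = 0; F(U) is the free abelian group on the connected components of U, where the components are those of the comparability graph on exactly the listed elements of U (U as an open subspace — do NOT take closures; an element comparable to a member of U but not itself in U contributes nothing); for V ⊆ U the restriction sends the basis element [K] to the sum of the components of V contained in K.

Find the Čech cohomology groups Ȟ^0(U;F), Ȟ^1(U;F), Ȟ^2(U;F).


Ȟ^0 = Z^2; Ȟ^1 = 0; Ȟ^2 = 0

nonempty intersections:
  U12={p5} U13={p5} U16={p5} U23={p5} U25={p3} U26={p3,p5} U34={p4} U36={p2,p4,p5,p6} U46={p4} U56={p3}
  U123={p5} U126={p5} U136={p5} U236={p5} U256={p3} U346={p4}
  U1236={p5}
components per intersection:
  U1: {p5}
  U2: {p3} {p5}
  U3: {p2,p5} {p4} {p6}
  U4: {p4}
  U5: {p3}
  U6: {p1,p2,p3,p4,p5} {p6}
  U12: {p5}
  U13: {p5}
  U16: {p5}
  U23: {p5}
  U25: {p3}
  U26: {p3} {p5}
  U34: {p4}
  U36: {p2,p5} {p4} {p6}
  U46: {p4}
  U56: {p3}
  U123: {p5}
  U126: {p5}
  U136: {p5}
  U236: {p5}
  U256: {p3}
  U346: {p4}
  U1236: {p5}
C dims 10,13,6,1; δ0: rk 8, SNF 1^8; δ1: rk 5, SNF 1^5; δ2: rk 1, SNF 1^1
Ȟ^0: (10−8)−0=2 ⇒ Z^2
Ȟ^1: (13−5)−8=0 ⇒ 0
Ȟ^2: (6−1)−5=0 ⇒ 0


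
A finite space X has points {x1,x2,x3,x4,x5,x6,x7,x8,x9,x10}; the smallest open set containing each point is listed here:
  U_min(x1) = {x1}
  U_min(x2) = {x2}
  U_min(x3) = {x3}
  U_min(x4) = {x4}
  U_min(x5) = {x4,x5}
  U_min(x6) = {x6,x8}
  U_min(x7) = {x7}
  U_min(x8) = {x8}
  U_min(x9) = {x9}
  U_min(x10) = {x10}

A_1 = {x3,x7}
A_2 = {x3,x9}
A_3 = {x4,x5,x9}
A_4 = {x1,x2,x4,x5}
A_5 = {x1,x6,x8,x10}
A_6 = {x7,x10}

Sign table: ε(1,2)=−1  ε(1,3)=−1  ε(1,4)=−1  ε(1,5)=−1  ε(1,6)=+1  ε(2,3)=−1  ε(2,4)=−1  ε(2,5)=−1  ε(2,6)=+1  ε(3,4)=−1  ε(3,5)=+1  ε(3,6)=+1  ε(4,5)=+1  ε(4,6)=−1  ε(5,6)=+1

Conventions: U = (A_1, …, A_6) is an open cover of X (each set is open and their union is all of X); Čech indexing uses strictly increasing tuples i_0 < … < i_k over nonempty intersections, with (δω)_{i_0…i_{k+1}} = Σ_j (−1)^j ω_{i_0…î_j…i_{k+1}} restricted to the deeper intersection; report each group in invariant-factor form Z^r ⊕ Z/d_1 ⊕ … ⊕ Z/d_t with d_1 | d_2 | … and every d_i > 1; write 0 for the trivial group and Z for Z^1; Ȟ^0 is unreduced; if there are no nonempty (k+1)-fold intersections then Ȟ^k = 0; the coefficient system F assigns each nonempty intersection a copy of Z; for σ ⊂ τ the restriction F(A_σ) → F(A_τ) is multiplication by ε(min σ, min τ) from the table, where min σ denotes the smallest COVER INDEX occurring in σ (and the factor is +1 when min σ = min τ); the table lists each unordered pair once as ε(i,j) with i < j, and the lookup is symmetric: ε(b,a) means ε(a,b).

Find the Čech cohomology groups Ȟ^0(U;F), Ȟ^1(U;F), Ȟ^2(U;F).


cover nerve:
  A12={x3} A16={x7} A23={x9} A34={x4,x5} A45={x1} A56={x10}
C dims 6,6; δ0: rk 6, SNF 1^5·2
Ȟ^0: (6−6)−0=0 ⇒ 0
Ȟ^1: (6−0)−6=0 plus torsion [2] ⇒ Z/2
Ȟ^2: (0−0)−0=0 ⇒ 0

Ȟ^0(U;F) ≅ 0, Ȟ^1(U;F) ≅ Z/2 and Ȟ^2(U;F) ≅ 0


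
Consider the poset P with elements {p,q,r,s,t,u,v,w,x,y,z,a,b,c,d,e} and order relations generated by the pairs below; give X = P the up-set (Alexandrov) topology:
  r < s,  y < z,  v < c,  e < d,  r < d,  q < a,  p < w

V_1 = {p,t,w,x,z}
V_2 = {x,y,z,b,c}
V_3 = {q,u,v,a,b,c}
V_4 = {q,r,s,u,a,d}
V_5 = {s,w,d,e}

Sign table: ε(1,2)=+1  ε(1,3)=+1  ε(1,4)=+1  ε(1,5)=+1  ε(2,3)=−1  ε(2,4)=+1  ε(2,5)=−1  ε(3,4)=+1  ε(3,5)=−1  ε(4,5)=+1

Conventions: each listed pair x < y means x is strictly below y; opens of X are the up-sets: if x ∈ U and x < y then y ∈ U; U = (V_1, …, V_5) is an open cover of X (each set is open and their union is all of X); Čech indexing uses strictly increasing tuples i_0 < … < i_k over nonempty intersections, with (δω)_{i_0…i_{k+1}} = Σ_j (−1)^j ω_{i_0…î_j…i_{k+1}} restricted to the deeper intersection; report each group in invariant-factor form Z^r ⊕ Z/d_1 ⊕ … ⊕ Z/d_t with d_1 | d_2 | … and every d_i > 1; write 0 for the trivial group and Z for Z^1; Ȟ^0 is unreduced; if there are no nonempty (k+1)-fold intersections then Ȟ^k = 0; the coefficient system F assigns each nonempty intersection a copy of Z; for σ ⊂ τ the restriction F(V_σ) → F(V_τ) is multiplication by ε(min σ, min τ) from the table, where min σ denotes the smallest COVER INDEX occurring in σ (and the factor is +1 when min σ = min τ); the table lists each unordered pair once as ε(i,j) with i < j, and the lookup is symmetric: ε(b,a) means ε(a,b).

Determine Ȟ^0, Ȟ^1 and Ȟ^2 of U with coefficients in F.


nerve of the cover:
  V12={x,z} V15={w} V23={b,c} V34={q,u,a} V45={s,d}
C dims 5,5; δ0: rk 5, SNF 1^4·2
Ȟ^0 = (5 − 5) − 0 = 0, so Ȟ^0 ≅ 0
Ȟ^1 = (5 − 0) − 5 = 0 plus torsion [2], so Ȟ^1 ≅ Z/2
Ȟ^2 = (0 − 0) − 0 = 0, so Ȟ^2 ≅ 0

Ȟ^0 ≅ 0; Ȟ^1 ≅ Z/2; Ȟ^2 ≅ 0


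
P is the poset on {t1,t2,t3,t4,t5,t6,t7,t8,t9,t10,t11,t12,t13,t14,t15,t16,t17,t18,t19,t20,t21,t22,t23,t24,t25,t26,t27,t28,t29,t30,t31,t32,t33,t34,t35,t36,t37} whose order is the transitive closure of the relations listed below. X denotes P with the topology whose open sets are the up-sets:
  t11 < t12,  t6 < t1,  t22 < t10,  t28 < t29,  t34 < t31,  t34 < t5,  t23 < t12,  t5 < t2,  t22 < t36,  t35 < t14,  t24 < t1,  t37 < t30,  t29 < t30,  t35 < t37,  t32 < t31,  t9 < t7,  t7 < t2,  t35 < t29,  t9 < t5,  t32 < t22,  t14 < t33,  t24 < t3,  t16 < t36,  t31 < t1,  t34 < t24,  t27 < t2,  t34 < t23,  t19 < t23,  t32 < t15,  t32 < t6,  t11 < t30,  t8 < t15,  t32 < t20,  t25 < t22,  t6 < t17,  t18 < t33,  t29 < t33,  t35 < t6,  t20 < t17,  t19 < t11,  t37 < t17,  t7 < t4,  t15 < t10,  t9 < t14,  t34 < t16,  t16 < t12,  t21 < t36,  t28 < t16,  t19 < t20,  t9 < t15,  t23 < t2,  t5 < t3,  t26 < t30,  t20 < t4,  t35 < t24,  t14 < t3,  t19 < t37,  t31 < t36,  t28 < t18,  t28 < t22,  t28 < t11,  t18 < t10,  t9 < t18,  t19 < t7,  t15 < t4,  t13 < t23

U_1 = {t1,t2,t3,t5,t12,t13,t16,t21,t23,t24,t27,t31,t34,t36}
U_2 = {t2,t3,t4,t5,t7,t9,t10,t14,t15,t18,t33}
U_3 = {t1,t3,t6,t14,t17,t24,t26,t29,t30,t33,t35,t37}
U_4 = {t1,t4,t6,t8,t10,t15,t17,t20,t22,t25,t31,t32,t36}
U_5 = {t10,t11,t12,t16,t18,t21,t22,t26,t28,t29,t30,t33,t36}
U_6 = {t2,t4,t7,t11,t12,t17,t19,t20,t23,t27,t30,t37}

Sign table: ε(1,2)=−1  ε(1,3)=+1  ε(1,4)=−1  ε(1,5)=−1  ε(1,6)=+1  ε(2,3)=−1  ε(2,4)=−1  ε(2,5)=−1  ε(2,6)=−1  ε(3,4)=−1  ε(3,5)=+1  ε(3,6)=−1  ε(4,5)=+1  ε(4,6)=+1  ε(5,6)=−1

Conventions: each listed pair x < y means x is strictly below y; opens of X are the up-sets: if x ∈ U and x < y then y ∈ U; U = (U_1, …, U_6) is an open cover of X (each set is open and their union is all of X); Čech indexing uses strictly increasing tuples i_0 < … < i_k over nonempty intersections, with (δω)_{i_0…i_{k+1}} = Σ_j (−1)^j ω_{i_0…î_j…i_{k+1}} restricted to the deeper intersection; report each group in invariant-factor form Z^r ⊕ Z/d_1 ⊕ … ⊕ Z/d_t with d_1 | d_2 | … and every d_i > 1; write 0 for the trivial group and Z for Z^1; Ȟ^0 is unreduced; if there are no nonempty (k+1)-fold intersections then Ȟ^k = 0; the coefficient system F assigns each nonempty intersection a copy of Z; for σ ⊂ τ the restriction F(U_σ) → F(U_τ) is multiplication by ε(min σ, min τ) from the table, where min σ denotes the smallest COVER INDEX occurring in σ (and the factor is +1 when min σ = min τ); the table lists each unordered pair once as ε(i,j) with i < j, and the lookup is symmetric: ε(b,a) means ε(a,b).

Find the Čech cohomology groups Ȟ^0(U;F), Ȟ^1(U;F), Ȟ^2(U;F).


intersection data:
  U12={t2,t3,t5} U13={t1,t3,t24} U14={t1,t31,t36} U15={t12,t16,t21,t36} U16={t2,t12,t23,t27} U23={t3,t14,t33} U24={t4,t10,t15} U25={t10,t18,t33} U26={t2,t4,t7} U34={t1,t6,t17} U35={t26,t29,t30,t33} U36={t17,t30,t37} U45={t10,t22,t36} U46={t4,t17,t20} U56={t11,t12,t30}
  U123={t3} U126={t2} U134={t1} U145={t36} U156={t12} U235={t33} U245={t10} U246={t4} U346={t17} U356={t30}
C dims 6,15,10; δ0: rk 6, SNF 1^5·2; δ1: rk 9, SNF 1^9
Ȟ^0 = (6 − 6) − 0 = 0, so Ȟ^0 ≅ 0
Ȟ^1 = (15 − 9) − 6 = 0 plus torsion [2], so Ȟ^1 ≅ Z/2
Ȟ^2 = (10 − 0) − 9 = 1, so Ȟ^2 ≅ Z

Ȟ^0 ≅ 0, Ȟ^1 ≅ Z/2, Ȟ^2 ≅ Z


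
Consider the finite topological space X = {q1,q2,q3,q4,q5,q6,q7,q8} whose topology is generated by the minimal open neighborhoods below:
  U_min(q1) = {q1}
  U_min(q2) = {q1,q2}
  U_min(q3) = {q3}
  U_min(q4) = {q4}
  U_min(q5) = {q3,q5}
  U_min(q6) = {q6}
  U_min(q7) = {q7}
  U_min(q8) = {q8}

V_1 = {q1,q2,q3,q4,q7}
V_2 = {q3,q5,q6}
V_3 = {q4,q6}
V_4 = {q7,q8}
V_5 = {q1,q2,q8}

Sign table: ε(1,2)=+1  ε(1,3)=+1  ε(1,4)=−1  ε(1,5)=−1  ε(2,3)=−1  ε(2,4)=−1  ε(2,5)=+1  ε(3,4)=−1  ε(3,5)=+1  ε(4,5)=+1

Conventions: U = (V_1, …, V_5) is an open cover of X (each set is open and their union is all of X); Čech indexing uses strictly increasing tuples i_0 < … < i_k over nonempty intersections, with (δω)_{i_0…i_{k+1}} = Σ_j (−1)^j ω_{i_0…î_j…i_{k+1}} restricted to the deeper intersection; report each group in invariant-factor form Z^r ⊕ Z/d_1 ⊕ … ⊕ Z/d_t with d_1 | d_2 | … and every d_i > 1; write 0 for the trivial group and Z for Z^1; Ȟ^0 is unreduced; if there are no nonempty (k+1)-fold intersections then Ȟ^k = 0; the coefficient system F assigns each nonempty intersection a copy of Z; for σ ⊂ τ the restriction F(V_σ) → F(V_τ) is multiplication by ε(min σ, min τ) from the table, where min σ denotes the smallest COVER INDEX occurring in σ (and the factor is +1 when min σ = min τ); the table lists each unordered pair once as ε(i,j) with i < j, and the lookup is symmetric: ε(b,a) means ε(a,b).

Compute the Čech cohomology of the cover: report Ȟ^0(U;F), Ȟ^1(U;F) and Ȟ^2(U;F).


nerve of the cover:
  V12={q3} V13={q4} V14={q7} V15={q1,q2} V23={q6} V45={q8}
C dims 5,6; δ0: rk 5, SNF 1^4·2
Ȟ^0 = (5 − 5) − 0 = 0, so Ȟ^0 ≅ 0
Ȟ^1 = (6 − 0) − 5 = 1 plus torsion [2], so Ȟ^1 ≅ Z ⊕ Z/2
Ȟ^2 = (0 − 0) − 0 = 0, so Ȟ^2 ≅ 0

Ȟ^0 ≅ 0; Ȟ^1 ≅ Z ⊕ Z/2; Ȟ^2 ≅ 0


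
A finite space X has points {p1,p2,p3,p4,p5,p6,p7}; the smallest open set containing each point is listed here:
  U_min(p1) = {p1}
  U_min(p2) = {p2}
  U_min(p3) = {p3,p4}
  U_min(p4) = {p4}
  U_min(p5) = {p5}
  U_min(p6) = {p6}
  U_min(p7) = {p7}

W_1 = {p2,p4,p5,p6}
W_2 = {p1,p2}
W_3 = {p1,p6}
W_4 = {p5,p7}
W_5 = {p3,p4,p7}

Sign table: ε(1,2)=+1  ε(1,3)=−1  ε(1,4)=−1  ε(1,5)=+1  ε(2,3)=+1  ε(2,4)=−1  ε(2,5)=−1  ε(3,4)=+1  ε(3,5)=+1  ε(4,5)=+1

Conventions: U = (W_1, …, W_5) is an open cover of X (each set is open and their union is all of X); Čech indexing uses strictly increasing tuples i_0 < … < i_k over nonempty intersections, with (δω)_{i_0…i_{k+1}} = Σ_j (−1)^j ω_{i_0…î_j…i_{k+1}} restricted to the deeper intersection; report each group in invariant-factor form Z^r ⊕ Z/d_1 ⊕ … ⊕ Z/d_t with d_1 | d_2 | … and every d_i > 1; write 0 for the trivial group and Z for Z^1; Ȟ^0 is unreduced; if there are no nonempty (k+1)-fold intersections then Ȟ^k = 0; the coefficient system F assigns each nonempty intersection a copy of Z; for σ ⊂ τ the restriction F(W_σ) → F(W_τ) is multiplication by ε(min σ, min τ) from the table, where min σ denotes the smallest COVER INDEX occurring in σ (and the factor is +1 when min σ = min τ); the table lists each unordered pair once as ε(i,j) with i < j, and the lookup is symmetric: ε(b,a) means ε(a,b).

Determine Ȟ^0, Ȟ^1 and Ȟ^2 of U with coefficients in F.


Ȟ^0(U;F) ≅ 0, Ȟ^1(U;F) ≅ Z ⊕ Z/2, Ȟ^2(U;F) ≅ 0

intersection data:
  W12={p2} W13={p6} W14={p5} W15={p4} W23={p1} W45={p7}
C dims 5,6; δ0: rk 5, SNF 1^4·2
Ȟ^0 = (5 − 5) − 0 = 0, so Ȟ^0 ≅ 0
Ȟ^1 = (6 − 0) − 5 = 1 plus torsion [2], so Ȟ^1 ≅ Z ⊕ Z/2
Ȟ^2 = (0 − 0) − 0 = 0, so Ȟ^2 ≅ 0


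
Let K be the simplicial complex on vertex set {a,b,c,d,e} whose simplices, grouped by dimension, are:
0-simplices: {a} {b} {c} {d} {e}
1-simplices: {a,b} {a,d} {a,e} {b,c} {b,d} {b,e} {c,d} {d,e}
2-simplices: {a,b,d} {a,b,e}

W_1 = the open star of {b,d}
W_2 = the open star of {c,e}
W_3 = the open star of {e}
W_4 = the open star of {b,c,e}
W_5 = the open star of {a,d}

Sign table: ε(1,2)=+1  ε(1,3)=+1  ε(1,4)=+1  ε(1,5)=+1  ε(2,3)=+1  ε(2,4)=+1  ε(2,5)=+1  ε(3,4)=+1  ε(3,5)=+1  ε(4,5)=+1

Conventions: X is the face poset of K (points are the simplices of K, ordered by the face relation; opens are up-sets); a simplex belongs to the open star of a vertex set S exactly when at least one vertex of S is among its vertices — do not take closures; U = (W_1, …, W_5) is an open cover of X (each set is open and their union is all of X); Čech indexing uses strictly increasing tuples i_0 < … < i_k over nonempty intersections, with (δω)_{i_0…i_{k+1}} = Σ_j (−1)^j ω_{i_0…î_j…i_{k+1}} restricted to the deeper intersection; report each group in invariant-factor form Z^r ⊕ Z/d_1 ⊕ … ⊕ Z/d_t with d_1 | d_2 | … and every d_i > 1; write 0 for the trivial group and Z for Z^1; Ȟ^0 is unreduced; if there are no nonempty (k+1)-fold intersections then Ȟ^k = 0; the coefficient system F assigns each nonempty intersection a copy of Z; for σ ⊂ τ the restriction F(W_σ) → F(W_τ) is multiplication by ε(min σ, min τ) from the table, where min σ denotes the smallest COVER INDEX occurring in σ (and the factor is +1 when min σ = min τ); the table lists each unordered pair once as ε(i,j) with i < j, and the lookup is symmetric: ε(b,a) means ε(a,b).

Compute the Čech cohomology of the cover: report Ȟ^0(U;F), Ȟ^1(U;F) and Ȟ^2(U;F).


cover nerve:
  W1={{b},{d},{a,b},{a,d},{b,c},{b,d},{b,e},{c,d},{d,e},{a,b,d},{a,b,e}} W2={{c},{e},{a,e},{b,c},{b,e},{c,d},{d,e},{a,b,e}} W3={{e},{a,e},{b,e},{d,e},{a,b,e}} W4={{b},{c},{e},{a,b},{a,e},{b,c},{b,d},{b,e},{c,d},{d,e},{a,b,d},{a,b,e}} W5={{a},{d},{a,b},{a,d},{a,e},{b,d},{c,d},{d,e},{a,b,d},{a,b,e}}
  W12={{b,c},{b,e},{c,d},{d,e},{a,b,e}} W13={{b,e},{d,e},{a,b,e}} W14={{b},{a,b},{b,c},{b,d},{b,e},{c,d},{d,e},{a,b,d},{a,b,e}} W15={{d},{a,b},{a,d},{b,d},{c,d},{d,e},{a,b,d},{a,b,e}} W23={{e},{a,e},{b,e},{d,e},{a,b,e}} W24={{c},{e},{a,e},{b,c},{b,e},{c,d},{d,e},{a,b,e}} W25={{a,e},{c,d},{d,e},{a,b,e}} W34={{e},{a,e},{b,e},{d,e},{a,b,e}} W35={{a,e},{d,e},{a,b,e}} W45={{a,b},{a,e},{b,d},{c,d},{d,e},{a,b,d},{a,b,e}}
  W123={{b,e},{d,e},{a,b,e}} W124={{b,c},{b,e},{c,d},{d,e},{a,b,e}} W125={{c,d},{d,e},{a,b,e}} W134={{b,e},{d,e},{a,b,e}} W135={{d,e},{a,b,e}} W145={{a,b},{b,d},{c,d},{d,e},{a,b,d},{a,b,e}} W234={{e},{a,e},{b,e},{d,e},{a,b,e}} W235={{a,e},{d,e},{a,b,e}} W245={{a,e},{c,d},{d,e},{a,b,e}} W345={{a,e},{d,e},{a,b,e}}
  W1234={{b,e},{d,e},{a,b,e}} W1235={{d,e},{a,b,e}} W1245={{c,d},{d,e},{a,b,e}} W1345={{d,e},{a,b,e}} W2345={{a,e},{d,e},{a,b,e}}
  W12345={{d,e},{a,b,e}}
C dims 5,10,10,5; δ0: rk 4, SNF 1^4; δ1: rk 6, SNF 1^6; δ2: rk 4, SNF 1^4
Ȟ^0: (5−4)−0=1 ⇒ Z
Ȟ^1: (10−6)−4=0 ⇒ 0
Ȟ^2: (10−4)−6=0 ⇒ 0

Ȟ^0 ≅ Z,  Ȟ^1 ≅ 0,  Ȟ^2 ≅ 0


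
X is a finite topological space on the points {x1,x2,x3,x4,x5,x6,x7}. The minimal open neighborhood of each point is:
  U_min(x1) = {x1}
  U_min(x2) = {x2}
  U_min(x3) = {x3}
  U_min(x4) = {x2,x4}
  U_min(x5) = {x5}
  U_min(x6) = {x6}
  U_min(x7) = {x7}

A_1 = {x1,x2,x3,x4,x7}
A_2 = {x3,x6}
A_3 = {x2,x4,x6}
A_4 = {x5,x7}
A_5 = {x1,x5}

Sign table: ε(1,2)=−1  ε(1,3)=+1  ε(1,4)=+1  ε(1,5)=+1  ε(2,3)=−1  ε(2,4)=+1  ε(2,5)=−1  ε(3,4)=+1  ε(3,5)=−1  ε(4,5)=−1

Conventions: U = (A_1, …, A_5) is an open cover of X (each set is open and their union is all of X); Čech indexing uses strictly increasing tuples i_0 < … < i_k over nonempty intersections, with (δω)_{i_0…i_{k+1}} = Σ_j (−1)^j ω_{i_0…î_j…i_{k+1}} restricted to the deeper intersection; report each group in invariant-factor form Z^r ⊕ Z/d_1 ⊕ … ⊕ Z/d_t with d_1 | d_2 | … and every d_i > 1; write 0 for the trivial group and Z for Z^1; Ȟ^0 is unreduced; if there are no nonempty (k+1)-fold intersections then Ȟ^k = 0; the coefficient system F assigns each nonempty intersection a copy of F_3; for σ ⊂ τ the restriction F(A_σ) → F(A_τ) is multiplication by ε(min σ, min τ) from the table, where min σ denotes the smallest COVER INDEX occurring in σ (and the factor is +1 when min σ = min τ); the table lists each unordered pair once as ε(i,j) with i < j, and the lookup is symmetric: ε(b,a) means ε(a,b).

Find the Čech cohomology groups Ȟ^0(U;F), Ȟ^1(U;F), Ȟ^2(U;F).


Ȟ^0(U;F) ≅ 0, Ȟ^1(U;F) ≅ Z/3 and Ȟ^2(U;F) ≅ 0

intersection data:
  A12={x3} A13={x2,x4} A14={x7} A15={x1} A23={x6} A45={x5}
C dims 5,6; δ0: rk_F3 5
Ȟ^0 = (5 − 5) − 0 = 0, so Ȟ^0 ≅ 0
Ȟ^1 = (6 − 0) − 5 = 1, so Ȟ^1 ≅ Z/3
Ȟ^2 = (0 − 0) − 0 = 0, so Ȟ^2 ≅ 0


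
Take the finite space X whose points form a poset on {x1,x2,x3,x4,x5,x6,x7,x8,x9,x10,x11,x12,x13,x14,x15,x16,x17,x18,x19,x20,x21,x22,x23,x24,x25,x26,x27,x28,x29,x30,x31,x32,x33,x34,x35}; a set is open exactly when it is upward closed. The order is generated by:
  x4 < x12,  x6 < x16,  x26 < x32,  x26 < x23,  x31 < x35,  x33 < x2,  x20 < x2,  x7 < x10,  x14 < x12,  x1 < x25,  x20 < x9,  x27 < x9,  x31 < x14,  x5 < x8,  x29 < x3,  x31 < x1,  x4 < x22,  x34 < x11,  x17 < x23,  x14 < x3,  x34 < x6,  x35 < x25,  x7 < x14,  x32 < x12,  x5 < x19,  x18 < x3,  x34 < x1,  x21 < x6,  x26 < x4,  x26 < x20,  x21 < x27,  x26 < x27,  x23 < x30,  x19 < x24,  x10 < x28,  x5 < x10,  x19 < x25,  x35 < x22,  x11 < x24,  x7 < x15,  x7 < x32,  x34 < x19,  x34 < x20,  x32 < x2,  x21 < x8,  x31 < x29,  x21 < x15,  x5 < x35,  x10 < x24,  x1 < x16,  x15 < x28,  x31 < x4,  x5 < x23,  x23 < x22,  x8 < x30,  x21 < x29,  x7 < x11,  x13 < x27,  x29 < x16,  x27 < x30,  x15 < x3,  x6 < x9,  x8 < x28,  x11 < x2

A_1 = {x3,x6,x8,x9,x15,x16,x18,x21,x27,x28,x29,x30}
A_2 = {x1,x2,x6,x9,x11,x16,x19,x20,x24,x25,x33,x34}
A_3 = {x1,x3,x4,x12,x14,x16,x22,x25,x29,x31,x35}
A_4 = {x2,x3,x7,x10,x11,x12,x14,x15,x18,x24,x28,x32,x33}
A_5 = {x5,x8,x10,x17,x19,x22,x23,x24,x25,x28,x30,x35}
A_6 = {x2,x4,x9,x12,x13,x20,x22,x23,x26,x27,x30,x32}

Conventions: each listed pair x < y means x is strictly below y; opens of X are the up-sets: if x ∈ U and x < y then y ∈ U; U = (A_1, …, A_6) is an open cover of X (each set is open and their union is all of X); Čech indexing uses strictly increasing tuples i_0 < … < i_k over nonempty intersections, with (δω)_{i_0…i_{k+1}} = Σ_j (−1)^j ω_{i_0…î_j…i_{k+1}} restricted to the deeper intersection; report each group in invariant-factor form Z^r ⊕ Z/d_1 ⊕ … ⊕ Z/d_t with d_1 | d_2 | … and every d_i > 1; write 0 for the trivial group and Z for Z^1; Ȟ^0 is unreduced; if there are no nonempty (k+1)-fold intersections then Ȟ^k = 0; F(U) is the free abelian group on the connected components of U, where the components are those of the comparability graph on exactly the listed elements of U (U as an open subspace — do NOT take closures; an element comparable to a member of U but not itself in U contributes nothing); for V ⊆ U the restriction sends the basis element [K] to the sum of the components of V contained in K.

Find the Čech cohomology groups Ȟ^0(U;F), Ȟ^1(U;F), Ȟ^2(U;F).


Ȟ^0(U;F) ≅ Z; Ȟ^1(U;F) ≅ 0; Ȟ^2(U;F) ≅ Z/2

nerve of the cover:
  A12={x6,x9,x16} A13={x3,x16,x29} A14={x3,x15,x18,x28} A15={x8,x28,x30} A16={x9,x27,x30} A23={x1,x16,x25} A24={x2,x11,x24,x33} A25={x19,x24,x25} A26={x2,x9,x20} A34={x3,x12,x14} A35={x22,x25,x35} A36={x4,x12,x22} A45={x10,x24,x28} A46={x2,x12,x32} A56={x22,x23,x30}
  A123={x16} A126={x9} A134={x3} A145={x28} A156={x30} A235={x25} A245={x24} A246={x2} A346={x12} A356={x22}
components per intersection:
  A1: {x3,x6,x8,x9,x15,x16,x18,x21,x27,x28,x29,x30}
  A2: {x1,x2,x6,x9,x11,x16,x19,x20,x24,x25,x33,x34}
  A3: {x1,x3,x4,x12,x14,x16,x22,x25,x29,x31,x35}
  A4: {x2,x3,x7,x10,x11,x12,x14,x15,x18,x24,x28,x32,x33}
  A5: {x5,x8,x10,x17,x19,x22,x23,x24,x25,x28,x30,x35}
  A6: {x2,x4,x9,x12,x13,x20,x22,x23,x26,x27,x30,x32}
  A12: {x6,x9,x16}
  A13: {x3,x16,x29}
  A14: {x3,x15,x18,x28}
  A15: {x8,x28,x30}
  A16: {x9,x27,x30}
  A23: {x1,x16,x25}
  A24: {x2,x11,x24,x33}
  A25: {x19,x24,x25}
  A26: {x2,x9,x20}
  A34: {x3,x12,x14}
  A35: {x22,x25,x35}
  A36: {x4,x12,x22}
  A45: {x10,x24,x28}
  A46: {x2,x12,x32}
  A56: {x22,x23,x30}
  A123: {x16}
  A126: {x9}
  A134: {x3}
  A145: {x28}
  A156: {x30}
  A235: {x25}
  A245: {x24}
  A246: {x2}
  A346: {x12}
  A356: {x22}
C dims 6,15,10; δ0: rk 5, SNF 1^5; δ1: rk 10, SNF 1^9·2
Ȟ^0 = (6 − 5) − 0 = 1, so Ȟ^0 ≅ Z
Ȟ^1 = (15 − 10) − 5 = 0, so Ȟ^1 ≅ 0
Ȟ^2 = (10 − 0) − 10 = 0 plus torsion [2], so Ȟ^2 ≅ Z/2


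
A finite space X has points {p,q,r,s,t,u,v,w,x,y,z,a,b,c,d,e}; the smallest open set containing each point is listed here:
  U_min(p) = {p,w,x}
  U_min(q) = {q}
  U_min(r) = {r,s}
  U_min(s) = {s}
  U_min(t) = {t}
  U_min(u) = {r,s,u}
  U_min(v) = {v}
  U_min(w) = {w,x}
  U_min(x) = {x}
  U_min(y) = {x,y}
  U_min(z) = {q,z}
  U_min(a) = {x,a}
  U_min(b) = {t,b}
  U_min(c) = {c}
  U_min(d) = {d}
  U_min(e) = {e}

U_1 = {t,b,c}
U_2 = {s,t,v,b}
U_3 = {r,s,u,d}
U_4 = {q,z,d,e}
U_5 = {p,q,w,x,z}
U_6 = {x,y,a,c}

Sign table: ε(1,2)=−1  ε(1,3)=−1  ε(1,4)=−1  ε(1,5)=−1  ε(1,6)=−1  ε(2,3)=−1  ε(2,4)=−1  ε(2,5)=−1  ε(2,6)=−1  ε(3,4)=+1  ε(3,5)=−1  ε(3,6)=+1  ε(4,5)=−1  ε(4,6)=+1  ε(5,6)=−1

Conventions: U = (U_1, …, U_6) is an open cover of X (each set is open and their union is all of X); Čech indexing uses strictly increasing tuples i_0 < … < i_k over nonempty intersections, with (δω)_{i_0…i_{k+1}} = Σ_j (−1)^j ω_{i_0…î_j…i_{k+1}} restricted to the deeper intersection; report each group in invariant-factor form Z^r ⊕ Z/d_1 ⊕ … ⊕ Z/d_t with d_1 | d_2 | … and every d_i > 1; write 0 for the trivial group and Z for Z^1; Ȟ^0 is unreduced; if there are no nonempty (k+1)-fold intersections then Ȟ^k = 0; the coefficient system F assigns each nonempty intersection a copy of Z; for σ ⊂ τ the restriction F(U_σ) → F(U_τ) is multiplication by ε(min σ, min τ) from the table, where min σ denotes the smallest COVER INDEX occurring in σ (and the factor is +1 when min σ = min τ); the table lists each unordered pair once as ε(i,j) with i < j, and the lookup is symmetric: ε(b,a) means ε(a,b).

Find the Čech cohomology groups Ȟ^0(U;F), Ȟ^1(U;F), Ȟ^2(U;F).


Ȟ^0 = 0, Ȟ^1 = Z/2 and Ȟ^2 = 0

nerve simplices:
  U12={t,b} U16={c} U23={s} U34={d} U45={q,z} U56={x}
C dims 6,6; δ0: rk 6, SNF 1^5·2
degree 0: 6−6−0 = 0 → Ȟ^0 ≅ 0
degree 1: 6−0−6 = 0 plus torsion [2] → Ȟ^1 ≅ Z/2
degree 2: 0−0−0 = 0 → Ȟ^2 ≅ 0


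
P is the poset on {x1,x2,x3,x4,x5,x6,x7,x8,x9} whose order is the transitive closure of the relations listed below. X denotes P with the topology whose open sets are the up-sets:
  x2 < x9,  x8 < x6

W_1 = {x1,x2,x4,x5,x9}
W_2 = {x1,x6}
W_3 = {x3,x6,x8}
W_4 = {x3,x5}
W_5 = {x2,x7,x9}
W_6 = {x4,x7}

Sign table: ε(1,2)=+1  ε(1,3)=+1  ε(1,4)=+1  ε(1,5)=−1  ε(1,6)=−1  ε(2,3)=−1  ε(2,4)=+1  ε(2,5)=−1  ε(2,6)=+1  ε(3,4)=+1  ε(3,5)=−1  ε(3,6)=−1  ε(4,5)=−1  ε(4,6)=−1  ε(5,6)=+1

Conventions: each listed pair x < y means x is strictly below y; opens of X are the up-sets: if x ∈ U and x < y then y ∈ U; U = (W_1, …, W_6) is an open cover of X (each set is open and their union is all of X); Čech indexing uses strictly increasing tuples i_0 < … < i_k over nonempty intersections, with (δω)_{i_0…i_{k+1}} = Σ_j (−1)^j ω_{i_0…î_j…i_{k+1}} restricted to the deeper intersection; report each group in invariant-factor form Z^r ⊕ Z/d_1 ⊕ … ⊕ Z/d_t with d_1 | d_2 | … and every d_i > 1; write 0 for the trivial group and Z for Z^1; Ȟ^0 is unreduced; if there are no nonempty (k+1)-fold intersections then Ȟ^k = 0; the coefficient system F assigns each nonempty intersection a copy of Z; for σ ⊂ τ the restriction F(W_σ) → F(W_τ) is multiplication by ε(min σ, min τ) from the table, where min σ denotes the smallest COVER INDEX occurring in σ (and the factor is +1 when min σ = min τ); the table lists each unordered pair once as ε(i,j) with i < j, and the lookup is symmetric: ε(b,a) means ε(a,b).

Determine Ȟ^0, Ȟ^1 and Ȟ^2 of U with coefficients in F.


Ȟ^0 = 0; Ȟ^1 = Z ⊕ Z/2; Ȟ^2 = 0

intersection data:
  W12={x1} W14={x5} W15={x2,x9} W16={x4} W23={x6} W34={x3} W56={x7}
C dims 6,7; δ0: rk 6, SNF 1^5·2
Ȟ^0 = (6 − 6) − 0 = 0, so Ȟ^0 ≅ 0
Ȟ^1 = (7 − 0) − 6 = 1 plus torsion [2], so Ȟ^1 ≅ Z ⊕ Z/2
Ȟ^2 = (0 − 0) − 0 = 0, so Ȟ^2 ≅ 0


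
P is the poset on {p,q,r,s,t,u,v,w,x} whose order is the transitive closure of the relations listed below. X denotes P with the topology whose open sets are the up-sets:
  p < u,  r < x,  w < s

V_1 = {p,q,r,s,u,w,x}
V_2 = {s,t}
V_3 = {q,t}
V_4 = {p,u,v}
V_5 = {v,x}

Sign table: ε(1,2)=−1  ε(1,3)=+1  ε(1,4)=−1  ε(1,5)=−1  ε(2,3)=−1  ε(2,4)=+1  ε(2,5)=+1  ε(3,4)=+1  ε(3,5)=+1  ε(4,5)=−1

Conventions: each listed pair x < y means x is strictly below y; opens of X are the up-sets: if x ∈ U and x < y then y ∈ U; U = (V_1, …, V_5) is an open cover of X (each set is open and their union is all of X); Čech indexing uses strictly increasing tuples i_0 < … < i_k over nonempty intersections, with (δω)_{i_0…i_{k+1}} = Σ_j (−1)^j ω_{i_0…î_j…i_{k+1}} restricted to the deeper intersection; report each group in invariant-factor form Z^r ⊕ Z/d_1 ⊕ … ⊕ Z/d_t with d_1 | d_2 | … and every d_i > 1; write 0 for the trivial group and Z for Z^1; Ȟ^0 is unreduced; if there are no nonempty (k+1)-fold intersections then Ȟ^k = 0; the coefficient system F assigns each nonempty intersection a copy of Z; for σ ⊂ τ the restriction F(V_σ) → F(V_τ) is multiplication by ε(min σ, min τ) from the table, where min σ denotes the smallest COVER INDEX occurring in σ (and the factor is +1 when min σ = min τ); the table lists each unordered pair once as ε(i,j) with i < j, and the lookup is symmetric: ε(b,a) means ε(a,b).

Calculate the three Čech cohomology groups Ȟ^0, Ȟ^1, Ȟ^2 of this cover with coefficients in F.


nerve simplices:
  V12={s} V13={q} V14={p,u} V15={x} V23={t} V45={v}
C dims 5,6; δ0: rk 5, SNF 1^4·2
degree 0: 5−5−0 = 0 → Ȟ^0 ≅ 0
degree 1: 6−0−5 = 1 plus torsion [2] → Ȟ^1 ≅ Z ⊕ Z/2
degree 2: 0−0−0 = 0 → Ȟ^2 ≅ 0

Ȟ^0 ≅ 0, Ȟ^1 ≅ Z ⊕ Z/2, Ȟ^2 ≅ 0


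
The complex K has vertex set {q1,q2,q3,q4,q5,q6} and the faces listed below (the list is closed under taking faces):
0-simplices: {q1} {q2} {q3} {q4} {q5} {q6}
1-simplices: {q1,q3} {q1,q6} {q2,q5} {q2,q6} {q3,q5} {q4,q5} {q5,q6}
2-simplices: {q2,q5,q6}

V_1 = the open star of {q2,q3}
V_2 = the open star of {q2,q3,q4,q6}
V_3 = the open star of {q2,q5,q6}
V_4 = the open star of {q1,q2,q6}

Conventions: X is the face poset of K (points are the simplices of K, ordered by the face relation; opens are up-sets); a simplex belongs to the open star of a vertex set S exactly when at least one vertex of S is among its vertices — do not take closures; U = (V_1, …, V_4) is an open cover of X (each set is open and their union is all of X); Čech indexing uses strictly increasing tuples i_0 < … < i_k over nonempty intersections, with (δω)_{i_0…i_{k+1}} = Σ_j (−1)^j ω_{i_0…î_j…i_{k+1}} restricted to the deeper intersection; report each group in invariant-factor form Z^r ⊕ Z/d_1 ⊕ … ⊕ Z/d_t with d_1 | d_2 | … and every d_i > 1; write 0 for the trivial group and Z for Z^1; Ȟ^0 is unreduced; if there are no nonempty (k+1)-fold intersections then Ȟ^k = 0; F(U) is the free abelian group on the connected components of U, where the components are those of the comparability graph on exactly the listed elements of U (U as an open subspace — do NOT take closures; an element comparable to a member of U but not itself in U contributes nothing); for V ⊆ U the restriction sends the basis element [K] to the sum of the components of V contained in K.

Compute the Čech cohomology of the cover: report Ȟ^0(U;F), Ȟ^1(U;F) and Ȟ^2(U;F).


Ȟ^0 ≅ Z,  Ȟ^1 ≅ Z,  Ȟ^2 ≅ 0

nonempty intersections:
  V1={{q2},{q3},{q1,q3},{q2,q5},{q2,q6},{q3,q5},{q2,q5,q6}} V2={{q2},{q3},{q4},{q6},{q1,q3},{q1,q6},{q2,q5},{q2,q6},{q3,q5},{q4,q5},{q5,q6},{q2,q5,q6}} V3={{q2},{q5},{q6},{q1,q6},{q2,q5},{q2,q6},{q3,q5},{q4,q5},{q5,q6},{q2,q5,q6}} V4={{q1},{q2},{q6},{q1,q3},{q1,q6},{q2,q5},{q2,q6},{q5,q6},{q2,q5,q6}}
  V12={{q2},{q3},{q1,q3},{q2,q5},{q2,q6},{q3,q5},{q2,q5,q6}} V13={{q2},{q2,q5},{q2,q6},{q3,q5},{q2,q5,q6}} V14={{q2},{q1,q3},{q2,q5},{q2,q6},{q2,q5,q6}} V23={{q2},{q6},{q1,q6},{q2,q5},{q2,q6},{q3,q5},{q4,q5},{q5,q6},{q2,q5,q6}} V24={{q2},{q6},{q1,q3},{q1,q6},{q2,q5},{q2,q6},{q5,q6},{q2,q5,q6}} V34={{q2},{q6},{q1,q6},{q2,q5},{q2,q6},{q5,q6},{q2,q5,q6}}
  V123={{q2},{q2,q5},{q2,q6},{q3,q5},{q2,q5,q6}} V124={{q2},{q1,q3},{q2,q5},{q2,q6},{q2,q5,q6}} V134={{q2},{q2,q5},{q2,q6},{q2,q5,q6}} V234={{q2},{q6},{q1,q6},{q2,q5},{q2,q6},{q5,q6},{q2,q5,q6}}
  V1234={{q2},{q2,q5},{q2,q6},{q2,q5,q6}}
components per intersection:
  V1: {{q2},{q2,q5},{q2,q6},{q2,q5,q6}} {{q3},{q1,q3},{q3,q5}}
  V2: {{q2},{q6},{q1,q6},{q2,q5},{q2,q6},{q5,q6},{q2,q5,q6}} {{q3},{q1,q3},{q3,q5}} {{q4},{q4,q5}}
  V3: {{q2},{q5},{q6},{q1,q6},{q2,q5},{q2,q6},{q3,q5},{q4,q5},{q5,q6},{q2,q5,q6}}
  V4: {{q1},{q2},{q6},{q1,q3},{q1,q6},{q2,q5},{q2,q6},{q5,q6},{q2,q5,q6}}
  V12: {{q2},{q2,q5},{q2,q6},{q2,q5,q6}} {{q3},{q1,q3},{q3,q5}}
  V13: {{q2},{q2,q5},{q2,q6},{q2,q5,q6}} {{q3,q5}}
  V14: {{q2},{q2,q5},{q2,q6},{q2,q5,q6}} {{q1,q3}}
  V23: {{q2},{q6},{q1,q6},{q2,q5},{q2,q6},{q5,q6},{q2,q5,q6}} {{q3,q5}} {{q4,q5}}
  V24: {{q2},{q6},{q1,q6},{q2,q5},{q2,q6},{q5,q6},{q2,q5,q6}} {{q1,q3}}
  V34: {{q2},{q6},{q1,q6},{q2,q5},{q2,q6},{q5,q6},{q2,q5,q6}}
  V123: {{q2},{q2,q5},{q2,q6},{q2,q5,q6}} {{q3,q5}}
  V124: {{q2},{q2,q5},{q2,q6},{q2,q5,q6}} {{q1,q3}}
  V134: {{q2},{q2,q5},{q2,q6},{q2,q5,q6}}
  V234: {{q2},{q6},{q1,q6},{q2,q5},{q2,q6},{q5,q6},{q2,q5,q6}}
  V1234: {{q2},{q2,q5},{q2,q6},{q2,q5,q6}}
C dims 7,12,6,1; δ0: rk 6, SNF 1^6; δ1: rk 5, SNF 1^5; δ2: rk 1, SNF 1^1
Ȟ^0: (7−6)−0=1 ⇒ Z
Ȟ^1: (12−5)−6=1 ⇒ Z
Ȟ^2: (6−1)−5=0 ⇒ 0


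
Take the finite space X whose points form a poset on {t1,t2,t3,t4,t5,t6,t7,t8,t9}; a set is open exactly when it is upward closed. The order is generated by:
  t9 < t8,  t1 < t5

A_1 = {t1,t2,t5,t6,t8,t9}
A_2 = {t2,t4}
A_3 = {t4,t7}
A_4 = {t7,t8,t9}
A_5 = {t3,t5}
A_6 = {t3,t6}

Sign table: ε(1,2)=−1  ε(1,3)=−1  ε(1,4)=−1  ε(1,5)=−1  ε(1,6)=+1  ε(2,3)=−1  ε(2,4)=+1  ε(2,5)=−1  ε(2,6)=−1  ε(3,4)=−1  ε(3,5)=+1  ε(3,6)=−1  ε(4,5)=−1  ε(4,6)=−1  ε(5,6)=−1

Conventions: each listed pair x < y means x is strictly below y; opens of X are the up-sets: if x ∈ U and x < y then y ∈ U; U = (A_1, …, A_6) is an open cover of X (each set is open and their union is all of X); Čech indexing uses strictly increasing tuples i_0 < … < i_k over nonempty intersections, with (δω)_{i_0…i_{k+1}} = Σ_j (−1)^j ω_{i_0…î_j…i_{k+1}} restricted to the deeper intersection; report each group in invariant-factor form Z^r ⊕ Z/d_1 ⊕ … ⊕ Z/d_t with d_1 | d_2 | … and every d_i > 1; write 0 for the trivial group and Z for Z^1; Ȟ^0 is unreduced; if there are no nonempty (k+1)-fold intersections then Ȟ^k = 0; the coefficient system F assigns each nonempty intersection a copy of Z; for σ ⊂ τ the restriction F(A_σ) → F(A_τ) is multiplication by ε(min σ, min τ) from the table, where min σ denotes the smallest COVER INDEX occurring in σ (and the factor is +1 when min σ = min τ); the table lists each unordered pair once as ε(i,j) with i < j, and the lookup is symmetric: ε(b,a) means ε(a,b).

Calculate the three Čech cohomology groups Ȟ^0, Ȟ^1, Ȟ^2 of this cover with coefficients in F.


Ȟ^0 = Z, Ȟ^1 = Z^2 and Ȟ^2 = 0

nonempty intersections:
  A12={t2} A14={t8,t9} A15={t5} A16={t6} A23={t4} A34={t7} A56={t3}
C dims 6,7; δ0: rk 5, SNF 1^5
Ȟ^0: (6−5)−0=1 ⇒ Z
Ȟ^1: (7−0)−5=2 ⇒ Z^2
Ȟ^2: (0−0)−0=0 ⇒ 0


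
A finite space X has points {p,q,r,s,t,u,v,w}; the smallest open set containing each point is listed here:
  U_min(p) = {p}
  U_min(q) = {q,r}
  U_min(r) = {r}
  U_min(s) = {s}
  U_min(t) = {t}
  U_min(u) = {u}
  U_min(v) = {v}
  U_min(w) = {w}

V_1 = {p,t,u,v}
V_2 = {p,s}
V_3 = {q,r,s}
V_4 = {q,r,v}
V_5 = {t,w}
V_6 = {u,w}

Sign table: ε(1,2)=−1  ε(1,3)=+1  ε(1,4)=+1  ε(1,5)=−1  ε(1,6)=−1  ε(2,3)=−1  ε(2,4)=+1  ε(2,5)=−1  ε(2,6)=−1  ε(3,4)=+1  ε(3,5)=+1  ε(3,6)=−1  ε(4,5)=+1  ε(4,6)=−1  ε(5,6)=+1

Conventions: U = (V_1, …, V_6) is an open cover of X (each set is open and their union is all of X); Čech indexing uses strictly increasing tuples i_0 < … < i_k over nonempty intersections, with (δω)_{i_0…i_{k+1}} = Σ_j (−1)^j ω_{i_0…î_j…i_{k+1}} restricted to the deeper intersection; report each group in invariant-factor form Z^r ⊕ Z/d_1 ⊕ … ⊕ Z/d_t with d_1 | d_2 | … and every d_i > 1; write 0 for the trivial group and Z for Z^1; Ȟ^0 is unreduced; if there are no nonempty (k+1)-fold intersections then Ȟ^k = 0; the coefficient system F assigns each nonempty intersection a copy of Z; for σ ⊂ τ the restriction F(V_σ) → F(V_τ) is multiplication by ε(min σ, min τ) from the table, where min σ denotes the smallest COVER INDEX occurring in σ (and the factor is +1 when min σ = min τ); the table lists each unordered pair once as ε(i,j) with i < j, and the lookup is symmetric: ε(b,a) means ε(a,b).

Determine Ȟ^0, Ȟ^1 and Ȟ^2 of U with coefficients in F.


nonempty overlaps:
  V12={p} V14={v} V15={t} V16={u} V23={s} V34={q,r} V56={w}
C dims 6,7; δ0: rk 5, SNF 1^5
degree 0: 6−5−0 = 1 → Ȟ^0 ≅ Z
degree 1: 7−0−5 = 2 → Ȟ^1 ≅ Z^2
degree 2: 0−0−0 = 0 → Ȟ^2 ≅ 0

Ȟ^0 ≅ Z, Ȟ^1 ≅ Z^2 and Ȟ^2 ≅ 0


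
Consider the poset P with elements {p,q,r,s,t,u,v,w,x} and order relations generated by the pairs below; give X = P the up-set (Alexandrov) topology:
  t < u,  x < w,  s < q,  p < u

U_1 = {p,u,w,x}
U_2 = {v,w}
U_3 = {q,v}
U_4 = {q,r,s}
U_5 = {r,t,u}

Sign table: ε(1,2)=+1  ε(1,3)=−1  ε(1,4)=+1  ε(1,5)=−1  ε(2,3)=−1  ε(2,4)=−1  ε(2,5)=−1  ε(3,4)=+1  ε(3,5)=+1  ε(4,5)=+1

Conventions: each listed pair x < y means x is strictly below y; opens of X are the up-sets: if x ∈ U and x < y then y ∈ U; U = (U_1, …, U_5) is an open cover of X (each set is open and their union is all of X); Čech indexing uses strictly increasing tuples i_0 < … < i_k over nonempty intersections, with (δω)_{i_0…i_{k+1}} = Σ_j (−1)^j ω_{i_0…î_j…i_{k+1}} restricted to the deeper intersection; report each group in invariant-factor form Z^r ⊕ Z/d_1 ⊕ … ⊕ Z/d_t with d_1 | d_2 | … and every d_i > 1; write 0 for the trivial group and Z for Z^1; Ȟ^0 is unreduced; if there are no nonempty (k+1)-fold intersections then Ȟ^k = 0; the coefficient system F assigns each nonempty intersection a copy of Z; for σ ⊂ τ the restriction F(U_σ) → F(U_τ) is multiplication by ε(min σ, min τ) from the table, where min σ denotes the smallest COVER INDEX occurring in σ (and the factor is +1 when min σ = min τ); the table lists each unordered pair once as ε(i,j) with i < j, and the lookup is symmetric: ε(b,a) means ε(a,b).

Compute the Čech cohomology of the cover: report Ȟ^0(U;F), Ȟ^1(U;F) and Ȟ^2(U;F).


nonempty overlaps:
  U12={w} U15={u} U23={v} U34={q} U45={r}
C dims 5,5; δ0: rk 4, SNF 1^4
degree 0: 5−4−0 = 1 → Ȟ^0 ≅ Z
degree 1: 5−0−4 = 1 → Ȟ^1 ≅ Z
degree 2: 0−0−0 = 0 → Ȟ^2 ≅ 0

Ȟ^0(U;F) ≅ Z,  Ȟ^1(U;F) ≅ Z,  Ȟ^2(U;F) ≅ 0
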